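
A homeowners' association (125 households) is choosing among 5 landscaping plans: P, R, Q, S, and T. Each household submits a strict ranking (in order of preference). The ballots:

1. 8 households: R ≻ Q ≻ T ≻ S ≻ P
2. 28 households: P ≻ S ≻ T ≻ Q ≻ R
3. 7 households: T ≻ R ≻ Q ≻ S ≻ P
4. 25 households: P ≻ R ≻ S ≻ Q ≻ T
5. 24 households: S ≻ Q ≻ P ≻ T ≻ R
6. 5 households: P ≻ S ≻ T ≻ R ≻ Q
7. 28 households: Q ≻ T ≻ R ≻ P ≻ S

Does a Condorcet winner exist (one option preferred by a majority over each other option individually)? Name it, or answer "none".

Checking pairwise contests:
Q beats P 67–58.
P beats R 82–43.
S beats Q 82–43.
P beats S 86–39.
P beats T 82–43.
Every option loses at least one head-to-head, so there is no Condorcet winner.

none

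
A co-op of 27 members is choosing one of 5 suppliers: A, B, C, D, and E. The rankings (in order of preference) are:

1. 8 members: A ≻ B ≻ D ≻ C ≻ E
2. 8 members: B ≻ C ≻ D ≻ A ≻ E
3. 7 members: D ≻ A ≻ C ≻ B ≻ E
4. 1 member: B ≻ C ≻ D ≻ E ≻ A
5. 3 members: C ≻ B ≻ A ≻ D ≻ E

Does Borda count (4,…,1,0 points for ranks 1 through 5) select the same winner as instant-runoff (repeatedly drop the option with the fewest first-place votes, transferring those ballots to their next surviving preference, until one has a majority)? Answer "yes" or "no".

Borda — scores: A 67, B 76, C 61, D 65, E 1. Winner: B.
Instant-runoff — R1 A 8, B 9, C 3, D 7, E 0 (E out); R2 A 8, B 9, C 3, D 7 (C out); R3 A 8, B 12, D 7 (D out); R4 A 15, B 12 (A winner). Winner: A.
The two methods disagree.

no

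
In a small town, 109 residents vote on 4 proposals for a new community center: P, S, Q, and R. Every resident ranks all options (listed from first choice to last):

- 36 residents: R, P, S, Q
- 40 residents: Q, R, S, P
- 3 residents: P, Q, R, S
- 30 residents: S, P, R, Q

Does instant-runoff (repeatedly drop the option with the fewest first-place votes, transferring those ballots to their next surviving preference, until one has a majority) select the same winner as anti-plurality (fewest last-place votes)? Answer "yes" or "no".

Instant-runoff — R1 P 3, S 30, Q 40, R 36 (P out); R2 S 30, Q 43, R 36 (S out); R3 Q 43, R 66 (R winner). Winner: R.
Anti-plurality — last-place votes: P 40, S 3, Q 66, R 0. Winner: R.
The two methods agree.

yes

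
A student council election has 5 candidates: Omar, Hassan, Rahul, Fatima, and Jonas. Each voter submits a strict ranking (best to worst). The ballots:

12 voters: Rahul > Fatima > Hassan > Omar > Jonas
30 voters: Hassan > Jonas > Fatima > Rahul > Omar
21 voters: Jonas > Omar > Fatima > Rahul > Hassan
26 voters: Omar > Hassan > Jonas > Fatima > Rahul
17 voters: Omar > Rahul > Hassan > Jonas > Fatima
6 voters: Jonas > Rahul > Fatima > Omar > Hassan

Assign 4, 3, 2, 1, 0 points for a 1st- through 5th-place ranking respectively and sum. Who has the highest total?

Omar: 12·1 + 30·0 + 21·3 + 26·4 + 17·4 + 6·1 = 253
Hassan: 12·2 + 30·4 + 21·0 + 26·3 + 17·2 + 6·0 = 256
Rahul: 12·4 + 30·1 + 21·1 + 26·0 + 17·3 + 6·3 = 168
Fatima: 12·3 + 30·2 + 21·2 + 26·1 + 17·0 + 6·2 = 176
Jonas: 12·0 + 30·3 + 21·4 + 26·2 + 17·1 + 6·4 = 267
Jonas has the highest Borda score (267).

Jonas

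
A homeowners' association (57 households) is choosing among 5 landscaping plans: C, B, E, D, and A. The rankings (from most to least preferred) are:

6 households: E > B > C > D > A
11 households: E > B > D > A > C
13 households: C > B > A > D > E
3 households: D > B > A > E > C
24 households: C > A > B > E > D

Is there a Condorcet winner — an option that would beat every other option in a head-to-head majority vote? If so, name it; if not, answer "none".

C

C vs B: 37–20 for C.
C vs E: 37–20 for C.
C vs D: 43–14 for C.
C vs A: 43–14 for C.
C beats every other option head-to-head.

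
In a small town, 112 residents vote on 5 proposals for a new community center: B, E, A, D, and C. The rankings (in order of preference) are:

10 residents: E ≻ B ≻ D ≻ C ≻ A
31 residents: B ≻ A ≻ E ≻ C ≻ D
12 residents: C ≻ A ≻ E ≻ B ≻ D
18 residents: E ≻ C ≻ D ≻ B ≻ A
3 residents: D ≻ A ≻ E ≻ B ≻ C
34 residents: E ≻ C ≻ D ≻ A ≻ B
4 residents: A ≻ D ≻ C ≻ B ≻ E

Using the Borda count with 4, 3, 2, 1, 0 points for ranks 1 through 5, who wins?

E

B: 10·3 + 31·4 + 12·1 + 18·1 + 3·1 + 34·0 + 4·1 = 191
E: 10·4 + 31·2 + 12·2 + 18·4 + 3·2 + 34·4 + 4·0 = 340
A: 10·0 + 31·3 + 12·3 + 18·0 + 3·3 + 34·1 + 4·4 = 188
D: 10·2 + 31·0 + 12·0 + 18·2 + 3·4 + 34·2 + 4·3 = 148
C: 10·1 + 31·1 + 12·4 + 18·3 + 3·0 + 34·3 + 4·2 = 253
E has the highest Borda score (340).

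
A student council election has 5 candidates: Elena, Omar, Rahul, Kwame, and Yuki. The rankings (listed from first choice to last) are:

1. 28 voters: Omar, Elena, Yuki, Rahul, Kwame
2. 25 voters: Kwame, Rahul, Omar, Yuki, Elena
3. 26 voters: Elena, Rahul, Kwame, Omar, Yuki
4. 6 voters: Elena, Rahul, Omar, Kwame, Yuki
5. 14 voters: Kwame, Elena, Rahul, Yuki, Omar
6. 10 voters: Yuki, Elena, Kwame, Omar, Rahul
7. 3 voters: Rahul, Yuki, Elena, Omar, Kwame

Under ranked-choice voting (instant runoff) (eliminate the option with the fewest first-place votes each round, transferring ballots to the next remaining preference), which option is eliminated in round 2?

Yuki

Round 1: Elena 32, Omar 28, Rahul 3, Kwame 39, Yuki 10. Eliminate Rahul.
Round 2: Elena 32, Omar 28, Kwame 39, Yuki 13. Eliminate Yuki.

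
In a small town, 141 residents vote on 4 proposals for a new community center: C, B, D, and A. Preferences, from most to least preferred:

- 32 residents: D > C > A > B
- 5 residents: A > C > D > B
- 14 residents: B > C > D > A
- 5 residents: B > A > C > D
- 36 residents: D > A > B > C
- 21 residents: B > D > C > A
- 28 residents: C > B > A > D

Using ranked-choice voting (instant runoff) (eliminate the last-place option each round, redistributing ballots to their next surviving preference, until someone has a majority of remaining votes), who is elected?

D

Round 1: C 28, B 40, D 68, A 5. Eliminate A.
Round 2: C 33, B 40, D 68. Eliminate C.
Round 3: B 68, D 73. D has a majority.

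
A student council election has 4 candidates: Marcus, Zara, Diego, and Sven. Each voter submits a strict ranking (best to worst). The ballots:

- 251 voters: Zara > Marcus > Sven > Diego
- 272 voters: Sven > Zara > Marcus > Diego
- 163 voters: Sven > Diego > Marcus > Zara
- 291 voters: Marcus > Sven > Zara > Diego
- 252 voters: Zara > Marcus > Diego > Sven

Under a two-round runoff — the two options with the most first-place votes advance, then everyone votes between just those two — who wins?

Sven

Round 1 first-place votes: Marcus 291, Zara 503, Diego 0, Sven 435.
Zara and Sven advance.
Runoff: Zara is preferred to Sven by 503 voters; Sven by 726.
Sven wins the runoff.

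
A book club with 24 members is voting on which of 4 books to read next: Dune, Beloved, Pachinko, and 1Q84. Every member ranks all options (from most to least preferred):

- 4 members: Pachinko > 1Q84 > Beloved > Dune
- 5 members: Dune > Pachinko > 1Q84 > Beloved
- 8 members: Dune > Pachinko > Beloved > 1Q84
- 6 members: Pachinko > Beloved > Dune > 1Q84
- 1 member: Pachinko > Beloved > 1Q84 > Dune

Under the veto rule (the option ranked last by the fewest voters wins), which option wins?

Pachinko

Last-place votes: Dune 5, Beloved 5, Pachinko 0, 1Q84 14.
Pachinko is ranked last by the fewest voters, so Pachinko wins.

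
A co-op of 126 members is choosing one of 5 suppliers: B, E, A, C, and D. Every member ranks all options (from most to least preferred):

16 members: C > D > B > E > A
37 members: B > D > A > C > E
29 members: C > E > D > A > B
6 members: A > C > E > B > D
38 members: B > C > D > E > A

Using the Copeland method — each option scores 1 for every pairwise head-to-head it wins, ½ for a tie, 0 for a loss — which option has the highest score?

B

B: beats E, A, C, and D → score 4.
E: beats A; loses to B, C, and D → score 1.
A: loses to B, E, C, and D → score 0.
C: beats E, A, and D; loses to B → score 3.
D: beats E and A; loses to B and C → score 2.
B has the best pairwise record.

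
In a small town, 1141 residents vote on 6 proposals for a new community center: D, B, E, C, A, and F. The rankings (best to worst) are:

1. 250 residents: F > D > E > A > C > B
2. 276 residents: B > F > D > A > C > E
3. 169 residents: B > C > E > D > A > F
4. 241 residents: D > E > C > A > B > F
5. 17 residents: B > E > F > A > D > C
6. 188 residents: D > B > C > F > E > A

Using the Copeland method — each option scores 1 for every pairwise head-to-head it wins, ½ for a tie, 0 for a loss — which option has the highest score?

D

D: beats B, E, C, A, and F → score 5.
B: beats E, C, A, and F; loses to D → score 4.
E: beats A; loses to D, B, C, and F → score 1.
C: beats E, A, and F; loses to D and B → score 3.
A: loses to D, B, E, C, and F → score 0.
F: beats E and A; loses to D, B, and C → score 2.
D has the best pairwise record.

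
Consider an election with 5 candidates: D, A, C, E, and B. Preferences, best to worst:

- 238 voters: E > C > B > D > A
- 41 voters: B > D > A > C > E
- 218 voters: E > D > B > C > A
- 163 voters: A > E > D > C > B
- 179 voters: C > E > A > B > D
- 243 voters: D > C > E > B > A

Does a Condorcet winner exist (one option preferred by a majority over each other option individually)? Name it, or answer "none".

E

E vs D: 798–284 for E.
E vs A: 878–204 for E.
E vs C: 619–463 for E.
E vs B: 1041–41 for E.
E beats every other option head-to-head.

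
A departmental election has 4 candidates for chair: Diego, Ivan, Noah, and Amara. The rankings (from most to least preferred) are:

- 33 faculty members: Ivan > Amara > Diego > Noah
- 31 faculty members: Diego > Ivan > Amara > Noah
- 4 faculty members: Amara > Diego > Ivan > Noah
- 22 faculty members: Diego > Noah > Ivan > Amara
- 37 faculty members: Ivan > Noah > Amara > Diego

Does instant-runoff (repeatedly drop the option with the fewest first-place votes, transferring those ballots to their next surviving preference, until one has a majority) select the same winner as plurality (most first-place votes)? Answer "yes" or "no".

yes

Instant-runoff — R1 Diego 53, Ivan 70, Noah 0, Amara 4 (Ivan winner). Winner: Ivan.
Plurality — first-place votes: Diego 53, Ivan 70, Noah 0, Amara 4. Winner: Ivan.
The two methods agree.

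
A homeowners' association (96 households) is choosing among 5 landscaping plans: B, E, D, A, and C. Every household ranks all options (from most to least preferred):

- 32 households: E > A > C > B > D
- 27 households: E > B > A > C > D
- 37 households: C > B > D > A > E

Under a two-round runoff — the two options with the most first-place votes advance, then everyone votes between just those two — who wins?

Round 1 first-place votes: B 0, E 59, D 0, A 0, C 37.
E and C advance.
Runoff: E is preferred to C by 59 voters; C by 37.
E wins the runoff.

E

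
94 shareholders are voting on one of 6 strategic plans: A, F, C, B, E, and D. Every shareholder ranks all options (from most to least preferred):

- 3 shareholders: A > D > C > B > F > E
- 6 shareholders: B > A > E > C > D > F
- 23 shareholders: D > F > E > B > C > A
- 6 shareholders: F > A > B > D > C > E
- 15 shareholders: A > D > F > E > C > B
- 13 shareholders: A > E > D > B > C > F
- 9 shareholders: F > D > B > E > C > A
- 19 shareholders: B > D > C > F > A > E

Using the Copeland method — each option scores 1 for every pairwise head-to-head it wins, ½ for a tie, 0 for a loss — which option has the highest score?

D

A: beats E; loses to F, C, B, and D → score 1.
F: beats A, C, B, and E; loses to D → score 4.
C: beats A; loses to F, B, E, and D → score 1.
B: beats A and C; loses to F, E, and D → score 2.
E: beats C and B; loses to A, F, and D → score 2.
D: beats A, F, C, B, and E → score 5.
D has the best pairwise record.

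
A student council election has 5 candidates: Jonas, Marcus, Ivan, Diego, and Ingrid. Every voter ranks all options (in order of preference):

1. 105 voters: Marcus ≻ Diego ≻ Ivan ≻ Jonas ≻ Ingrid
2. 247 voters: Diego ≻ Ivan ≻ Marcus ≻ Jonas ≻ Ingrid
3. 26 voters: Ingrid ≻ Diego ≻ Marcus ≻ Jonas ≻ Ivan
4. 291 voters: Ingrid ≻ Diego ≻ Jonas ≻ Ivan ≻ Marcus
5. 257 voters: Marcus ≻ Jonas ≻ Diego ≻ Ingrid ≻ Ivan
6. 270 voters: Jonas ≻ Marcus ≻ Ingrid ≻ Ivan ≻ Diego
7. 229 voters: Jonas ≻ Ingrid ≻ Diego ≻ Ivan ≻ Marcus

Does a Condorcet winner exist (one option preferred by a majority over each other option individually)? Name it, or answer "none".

Jonas

Jonas vs Marcus: 790–635 for Jonas.
Jonas vs Ivan: 1073–352 for Jonas.
Jonas vs Diego: 756–669 for Jonas.
Jonas vs Ingrid: 1108–317 for Jonas.
Jonas beats every other option head-to-head.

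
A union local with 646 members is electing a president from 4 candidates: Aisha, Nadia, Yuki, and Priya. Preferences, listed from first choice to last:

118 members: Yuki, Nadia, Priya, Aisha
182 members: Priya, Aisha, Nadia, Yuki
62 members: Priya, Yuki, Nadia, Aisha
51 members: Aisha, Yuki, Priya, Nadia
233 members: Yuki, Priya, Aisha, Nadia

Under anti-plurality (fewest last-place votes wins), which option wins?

Last-place votes: Aisha 180, Nadia 284, Yuki 182, Priya 0.
Priya is ranked last by the fewest voters, so Priya wins.

Priya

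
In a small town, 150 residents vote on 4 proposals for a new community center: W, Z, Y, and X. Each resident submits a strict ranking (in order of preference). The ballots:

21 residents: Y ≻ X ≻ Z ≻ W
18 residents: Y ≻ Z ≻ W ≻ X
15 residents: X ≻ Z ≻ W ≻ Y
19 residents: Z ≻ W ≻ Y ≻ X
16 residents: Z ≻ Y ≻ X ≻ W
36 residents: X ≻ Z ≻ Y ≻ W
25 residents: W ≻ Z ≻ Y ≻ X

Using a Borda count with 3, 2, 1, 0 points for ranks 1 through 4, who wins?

W: 21·0 + 18·1 + 15·1 + 19·2 + 16·0 + 36·0 + 25·3 = 146
Z: 21·1 + 18·2 + 15·2 + 19·3 + 16·3 + 36·2 + 25·2 = 314
Y: 21·3 + 18·3 + 15·0 + 19·1 + 16·2 + 36·1 + 25·1 = 229
X: 21·2 + 18·0 + 15·3 + 19·0 + 16·1 + 36·3 + 25·0 = 211
Z has the highest Borda score (314).

Z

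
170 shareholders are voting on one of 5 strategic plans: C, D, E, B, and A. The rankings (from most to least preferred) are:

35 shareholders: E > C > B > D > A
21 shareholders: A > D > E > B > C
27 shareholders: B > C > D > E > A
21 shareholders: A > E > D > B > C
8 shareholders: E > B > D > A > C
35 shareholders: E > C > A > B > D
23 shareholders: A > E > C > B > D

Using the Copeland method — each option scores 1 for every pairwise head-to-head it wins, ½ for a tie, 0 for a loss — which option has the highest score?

C: beats D, B, and A; loses to E → score 3.
D: loses to C, E, B, and A → score 0.
E: beats C, D, B, and A → score 4.
B: beats D; loses to C, E, and A → score 1.
A: beats D and B; loses to C and E → score 2.
E has the best pairwise record.

E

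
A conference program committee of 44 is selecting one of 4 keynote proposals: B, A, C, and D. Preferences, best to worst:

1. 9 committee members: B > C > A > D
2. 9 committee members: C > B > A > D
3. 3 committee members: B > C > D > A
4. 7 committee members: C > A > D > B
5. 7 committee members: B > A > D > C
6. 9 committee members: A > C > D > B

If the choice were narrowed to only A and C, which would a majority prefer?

Voters preferring A to C: 16; preferring C to A: 28.
C wins the head-to-head.

C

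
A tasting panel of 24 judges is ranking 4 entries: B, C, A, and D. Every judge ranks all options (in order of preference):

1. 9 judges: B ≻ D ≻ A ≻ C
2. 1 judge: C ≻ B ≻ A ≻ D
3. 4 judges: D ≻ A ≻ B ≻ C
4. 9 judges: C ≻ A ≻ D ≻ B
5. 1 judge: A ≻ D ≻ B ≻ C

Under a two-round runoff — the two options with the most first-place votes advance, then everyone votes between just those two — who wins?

B

Round 1 first-place votes: B 9, C 10, A 1, D 4.
C and B advance.
Runoff: C is preferred to B by 10 voters; B by 14.
B wins the runoff.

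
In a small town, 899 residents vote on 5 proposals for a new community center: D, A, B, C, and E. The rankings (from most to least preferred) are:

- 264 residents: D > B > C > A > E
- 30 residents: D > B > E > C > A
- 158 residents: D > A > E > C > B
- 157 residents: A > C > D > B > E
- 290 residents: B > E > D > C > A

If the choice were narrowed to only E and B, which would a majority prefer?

Voters preferring E to B: 158; preferring B to E: 741.
B wins the head-to-head.

B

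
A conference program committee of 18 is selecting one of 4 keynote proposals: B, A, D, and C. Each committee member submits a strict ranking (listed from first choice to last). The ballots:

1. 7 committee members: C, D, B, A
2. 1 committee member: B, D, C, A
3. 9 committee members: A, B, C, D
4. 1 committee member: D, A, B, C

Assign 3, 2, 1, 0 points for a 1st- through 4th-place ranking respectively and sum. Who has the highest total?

B: 7·1 + 1·3 + 9·2 + 1·1 = 29
A: 7·0 + 1·0 + 9·3 + 1·2 = 29
D: 7·2 + 1·2 + 9·0 + 1·3 = 19
C: 7·3 + 1·1 + 9·1 + 1·0 = 31
C has the highest Borda score (31).

C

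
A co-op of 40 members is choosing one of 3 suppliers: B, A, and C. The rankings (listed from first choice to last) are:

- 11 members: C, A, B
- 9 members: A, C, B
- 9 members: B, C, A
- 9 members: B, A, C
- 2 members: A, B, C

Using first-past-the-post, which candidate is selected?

B

First-place votes: B 18, A 11, C 11.
B has the most first-place votes.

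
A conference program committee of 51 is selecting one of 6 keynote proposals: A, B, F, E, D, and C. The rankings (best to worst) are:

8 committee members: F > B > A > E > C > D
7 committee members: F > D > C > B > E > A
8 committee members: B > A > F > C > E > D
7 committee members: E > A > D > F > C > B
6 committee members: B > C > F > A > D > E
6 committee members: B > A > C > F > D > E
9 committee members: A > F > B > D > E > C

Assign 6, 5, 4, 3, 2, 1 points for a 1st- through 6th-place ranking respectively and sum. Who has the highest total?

A: 8·4 + 7·1 + 8·5 + 7·5 + 6·3 + 6·5 + 9·6 = 216
B: 8·5 + 7·3 + 8·6 + 7·1 + 6·6 + 6·6 + 9·4 = 224
F: 8·6 + 7·6 + 8·4 + 7·3 + 6·4 + 6·3 + 9·5 = 230
E: 8·3 + 7·2 + 8·2 + 7·6 + 6·1 + 6·1 + 9·2 = 126
D: 8·1 + 7·5 + 8·1 + 7·4 + 6·2 + 6·2 + 9·3 = 130
C: 8·2 + 7·4 + 8·3 + 7·2 + 6·5 + 6·4 + 9·1 = 145
F has the highest Borda score (230).

F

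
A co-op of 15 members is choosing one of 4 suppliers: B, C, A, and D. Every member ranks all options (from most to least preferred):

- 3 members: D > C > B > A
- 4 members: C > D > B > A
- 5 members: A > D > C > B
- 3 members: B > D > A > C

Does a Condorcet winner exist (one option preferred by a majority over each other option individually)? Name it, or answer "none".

D vs B: 12–3 for D.
D vs C: 11–4 for D.
D vs A: 10–5 for D.
D beats every other option head-to-head.

D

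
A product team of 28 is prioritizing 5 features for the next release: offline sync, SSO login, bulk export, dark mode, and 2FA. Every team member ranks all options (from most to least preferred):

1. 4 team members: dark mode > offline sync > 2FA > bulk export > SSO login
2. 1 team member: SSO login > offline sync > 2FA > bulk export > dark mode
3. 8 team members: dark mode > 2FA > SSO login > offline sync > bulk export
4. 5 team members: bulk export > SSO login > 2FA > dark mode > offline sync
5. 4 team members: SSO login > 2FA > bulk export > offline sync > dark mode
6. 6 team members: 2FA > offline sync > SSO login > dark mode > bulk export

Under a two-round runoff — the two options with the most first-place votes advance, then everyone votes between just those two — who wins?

Round 1 first-place votes: offline sync 0, SSO login 5, bulk export 5, dark mode 12, 2FA 6.
dark mode and 2FA advance.
Runoff: dark mode is preferred to 2FA by 12 voters; 2FA by 16.
2FA wins the runoff.

2FA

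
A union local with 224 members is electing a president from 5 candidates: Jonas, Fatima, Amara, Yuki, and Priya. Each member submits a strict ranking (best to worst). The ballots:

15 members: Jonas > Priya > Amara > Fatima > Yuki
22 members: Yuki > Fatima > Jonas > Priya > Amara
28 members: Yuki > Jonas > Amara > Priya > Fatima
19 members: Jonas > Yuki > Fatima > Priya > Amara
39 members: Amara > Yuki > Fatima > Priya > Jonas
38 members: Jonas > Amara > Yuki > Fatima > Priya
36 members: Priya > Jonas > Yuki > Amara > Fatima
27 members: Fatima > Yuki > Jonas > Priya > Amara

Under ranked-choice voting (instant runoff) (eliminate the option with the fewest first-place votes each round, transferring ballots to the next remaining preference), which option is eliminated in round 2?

Priya

Round 1: Jonas 72, Fatima 27, Amara 39, Yuki 50, Priya 36. Eliminate Fatima.
Round 2: Jonas 72, Amara 39, Yuki 77, Priya 36. Eliminate Priya.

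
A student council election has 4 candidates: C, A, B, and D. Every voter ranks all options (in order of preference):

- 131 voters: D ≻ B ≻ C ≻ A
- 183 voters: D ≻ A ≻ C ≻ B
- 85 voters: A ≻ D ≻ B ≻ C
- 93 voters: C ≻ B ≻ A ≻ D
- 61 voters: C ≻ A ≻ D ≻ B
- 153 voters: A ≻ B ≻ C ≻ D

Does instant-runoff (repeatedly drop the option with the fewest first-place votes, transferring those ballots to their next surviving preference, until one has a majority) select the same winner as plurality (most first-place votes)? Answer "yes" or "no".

Instant-runoff — R1 C 154, A 238, B 0, D 314 (B out); R2 C 154, A 238, D 314 (C out); R3 A 392, D 314 (A winner). Winner: A.
Plurality — first-place votes: C 154, A 238, B 0, D 314. Winner: D.
The two methods disagree.

no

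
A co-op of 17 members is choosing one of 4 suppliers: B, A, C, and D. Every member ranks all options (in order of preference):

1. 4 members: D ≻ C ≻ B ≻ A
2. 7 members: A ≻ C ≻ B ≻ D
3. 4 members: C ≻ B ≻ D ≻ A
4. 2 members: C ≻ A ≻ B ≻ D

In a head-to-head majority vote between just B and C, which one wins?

C

Voters preferring B to C: 0; preferring C to B: 17.
C wins the head-to-head.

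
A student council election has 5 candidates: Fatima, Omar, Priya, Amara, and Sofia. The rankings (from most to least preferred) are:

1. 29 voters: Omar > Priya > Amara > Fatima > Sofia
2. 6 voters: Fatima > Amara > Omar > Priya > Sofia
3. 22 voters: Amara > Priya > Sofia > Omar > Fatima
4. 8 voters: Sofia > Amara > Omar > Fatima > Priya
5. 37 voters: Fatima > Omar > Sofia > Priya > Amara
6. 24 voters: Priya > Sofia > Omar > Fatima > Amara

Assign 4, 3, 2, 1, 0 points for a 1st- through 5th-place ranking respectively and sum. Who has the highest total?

Omar

Fatima: 29·1 + 6·4 + 22·0 + 8·1 + 37·4 + 24·1 = 233
Omar: 29·4 + 6·2 + 22·1 + 8·2 + 37·3 + 24·2 = 325
Priya: 29·3 + 6·1 + 22·3 + 8·0 + 37·1 + 24·4 = 292
Amara: 29·2 + 6·3 + 22·4 + 8·3 + 37·0 + 24·0 = 188
Sofia: 29·0 + 6·0 + 22·2 + 8·4 + 37·2 + 24·3 = 222
Omar has the highest Borda score (325).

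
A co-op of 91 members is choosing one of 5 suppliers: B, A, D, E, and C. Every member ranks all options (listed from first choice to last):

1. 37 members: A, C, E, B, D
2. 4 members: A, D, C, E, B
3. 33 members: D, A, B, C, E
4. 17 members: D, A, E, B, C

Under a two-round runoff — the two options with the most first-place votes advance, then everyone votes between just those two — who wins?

Round 1 first-place votes: B 0, A 41, D 50, E 0, C 0.
D and A advance.
Runoff: D is preferred to A by 50 voters; A by 41.
D wins the runoff.

D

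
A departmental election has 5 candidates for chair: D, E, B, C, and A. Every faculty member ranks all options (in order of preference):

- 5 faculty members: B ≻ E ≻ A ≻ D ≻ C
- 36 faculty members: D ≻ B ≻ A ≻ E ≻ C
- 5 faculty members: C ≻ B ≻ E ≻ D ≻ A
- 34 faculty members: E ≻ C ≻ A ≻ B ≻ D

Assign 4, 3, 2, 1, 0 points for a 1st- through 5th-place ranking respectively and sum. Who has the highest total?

E

D: 5·1 + 36·4 + 5·1 + 34·0 = 154
E: 5·3 + 36·1 + 5·2 + 34·4 = 197
B: 5·4 + 36·3 + 5·3 + 34·1 = 177
C: 5·0 + 36·0 + 5·4 + 34·3 = 122
A: 5·2 + 36·2 + 5·0 + 34·2 = 150
E has the highest Borda score (197).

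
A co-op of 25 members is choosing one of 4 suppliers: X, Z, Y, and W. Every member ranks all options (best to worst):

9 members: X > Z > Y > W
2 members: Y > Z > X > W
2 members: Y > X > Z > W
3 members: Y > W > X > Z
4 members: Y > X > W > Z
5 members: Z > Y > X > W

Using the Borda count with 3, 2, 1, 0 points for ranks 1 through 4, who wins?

X: 9·3 + 2·1 + 2·2 + 3·1 + 4·2 + 5·1 = 49
Z: 9·2 + 2·2 + 2·1 + 3·0 + 4·0 + 5·3 = 39
Y: 9·1 + 2·3 + 2·3 + 3·3 + 4·3 + 5·2 = 52
W: 9·0 + 2·0 + 2·0 + 3·2 + 4·1 + 5·0 = 10
Y has the highest Borda score (52).

Y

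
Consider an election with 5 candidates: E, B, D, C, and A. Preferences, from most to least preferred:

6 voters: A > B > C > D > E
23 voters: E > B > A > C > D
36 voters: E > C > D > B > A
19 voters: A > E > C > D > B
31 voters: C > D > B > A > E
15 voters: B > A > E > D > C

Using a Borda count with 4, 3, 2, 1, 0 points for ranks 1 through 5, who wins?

E

E: 6·0 + 23·4 + 36·4 + 19·3 + 31·0 + 15·2 = 323
B: 6·3 + 23·3 + 36·1 + 19·0 + 31·2 + 15·4 = 245
D: 6·1 + 23·0 + 36·2 + 19·1 + 31·3 + 15·1 = 205
C: 6·2 + 23·1 + 36·3 + 19·2 + 31·4 + 15·0 = 305
A: 6·4 + 23·2 + 36·0 + 19·4 + 31·1 + 15·3 = 222
E has the highest Borda score (323).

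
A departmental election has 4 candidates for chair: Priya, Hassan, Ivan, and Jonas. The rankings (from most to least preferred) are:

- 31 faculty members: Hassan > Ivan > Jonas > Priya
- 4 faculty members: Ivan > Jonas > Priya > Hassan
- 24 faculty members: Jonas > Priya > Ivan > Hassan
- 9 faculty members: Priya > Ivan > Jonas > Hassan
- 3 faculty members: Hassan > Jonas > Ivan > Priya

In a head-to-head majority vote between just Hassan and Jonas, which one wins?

Jonas

Voters preferring Hassan to Jonas: 34; preferring Jonas to Hassan: 37.
Jonas wins the head-to-head.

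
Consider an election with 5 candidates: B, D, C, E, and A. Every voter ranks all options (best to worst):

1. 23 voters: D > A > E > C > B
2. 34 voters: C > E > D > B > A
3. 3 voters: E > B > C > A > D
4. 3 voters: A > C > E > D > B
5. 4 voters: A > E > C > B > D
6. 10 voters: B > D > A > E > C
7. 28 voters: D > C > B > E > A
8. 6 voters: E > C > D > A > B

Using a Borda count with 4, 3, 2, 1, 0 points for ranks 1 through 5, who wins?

B: 23·0 + 34·1 + 3·3 + 3·0 + 4·1 + 10·4 + 28·2 + 6·0 = 143
D: 23·4 + 34·2 + 3·0 + 3·1 + 4·0 + 10·3 + 28·4 + 6·2 = 317
C: 23·1 + 34·4 + 3·2 + 3·3 + 4·2 + 10·0 + 28·3 + 6·3 = 284
E: 23·2 + 34·3 + 3·4 + 3·2 + 4·3 + 10·1 + 28·1 + 6·4 = 240
A: 23·3 + 34·0 + 3·1 + 3·4 + 4·4 + 10·2 + 28·0 + 6·1 = 126
D has the highest Borda score (317).

D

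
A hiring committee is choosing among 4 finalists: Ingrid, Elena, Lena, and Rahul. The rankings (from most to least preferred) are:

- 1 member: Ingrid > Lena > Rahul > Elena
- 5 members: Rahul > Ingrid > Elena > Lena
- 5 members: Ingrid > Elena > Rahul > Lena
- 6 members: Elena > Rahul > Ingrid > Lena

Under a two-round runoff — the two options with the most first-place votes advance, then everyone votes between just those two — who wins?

Round 1 first-place votes: Ingrid 6, Elena 6, Lena 0, Rahul 5.
Ingrid and Elena advance.
Runoff: Ingrid is preferred to Elena by 11 voters; Elena by 6.
Ingrid wins the runoff.

Ingrid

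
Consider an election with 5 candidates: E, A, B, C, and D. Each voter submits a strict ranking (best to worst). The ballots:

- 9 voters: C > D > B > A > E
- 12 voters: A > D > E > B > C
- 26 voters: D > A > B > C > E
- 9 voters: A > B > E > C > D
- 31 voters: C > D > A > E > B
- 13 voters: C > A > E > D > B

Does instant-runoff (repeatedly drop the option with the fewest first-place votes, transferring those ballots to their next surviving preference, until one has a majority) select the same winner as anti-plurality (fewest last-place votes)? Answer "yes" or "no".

no

Instant-runoff — R1 E 0, A 21, B 0, C 53, D 26 (C winner). Winner: C.
Anti-plurality — last-place votes: E 35, A 0, B 44, C 12, D 9. Winner: A.
The two methods disagree.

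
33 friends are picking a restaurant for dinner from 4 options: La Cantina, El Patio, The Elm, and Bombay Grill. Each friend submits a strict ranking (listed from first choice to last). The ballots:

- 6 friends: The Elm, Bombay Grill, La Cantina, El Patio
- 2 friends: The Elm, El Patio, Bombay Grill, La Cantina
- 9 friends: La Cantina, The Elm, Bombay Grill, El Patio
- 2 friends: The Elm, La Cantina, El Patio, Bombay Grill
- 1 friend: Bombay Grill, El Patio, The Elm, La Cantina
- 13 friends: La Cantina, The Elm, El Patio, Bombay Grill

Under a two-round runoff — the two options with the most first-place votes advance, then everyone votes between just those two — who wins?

Round 1 first-place votes: La Cantina 22, El Patio 0, The Elm 10, Bombay Grill 1.
La Cantina and The Elm advance.
Runoff: La Cantina is preferred to The Elm by 22 voters; The Elm by 11.
La Cantina wins the runoff.

La Cantina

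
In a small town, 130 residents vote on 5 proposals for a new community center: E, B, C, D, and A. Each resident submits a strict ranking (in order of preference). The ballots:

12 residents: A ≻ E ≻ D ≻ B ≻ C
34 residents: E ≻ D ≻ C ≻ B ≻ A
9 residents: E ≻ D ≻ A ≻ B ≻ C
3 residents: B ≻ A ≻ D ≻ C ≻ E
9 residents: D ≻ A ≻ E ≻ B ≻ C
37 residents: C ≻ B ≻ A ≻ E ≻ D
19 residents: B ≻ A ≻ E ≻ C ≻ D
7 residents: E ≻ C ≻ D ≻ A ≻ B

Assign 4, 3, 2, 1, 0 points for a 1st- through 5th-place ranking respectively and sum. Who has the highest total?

E

E: 12·3 + 34·4 + 9·4 + 3·0 + 9·2 + 37·1 + 19·2 + 7·4 = 329
B: 12·1 + 34·1 + 9·1 + 3·4 + 9·1 + 37·3 + 19·4 + 7·0 = 263
C: 12·0 + 34·2 + 9·0 + 3·1 + 9·0 + 37·4 + 19·1 + 7·3 = 259
D: 12·2 + 34·3 + 9·3 + 3·2 + 9·4 + 37·0 + 19·0 + 7·2 = 209
A: 12·4 + 34·0 + 9·2 + 3·3 + 9·3 + 37·2 + 19·3 + 7·1 = 240
E has the highest Borda score (329).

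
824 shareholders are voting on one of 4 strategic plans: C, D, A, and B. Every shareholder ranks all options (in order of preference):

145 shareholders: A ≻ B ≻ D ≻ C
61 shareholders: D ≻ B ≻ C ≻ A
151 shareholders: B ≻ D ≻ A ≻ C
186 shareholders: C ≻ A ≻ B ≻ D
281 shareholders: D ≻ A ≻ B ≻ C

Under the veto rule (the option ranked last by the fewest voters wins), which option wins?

Last-place votes: C 577, D 186, A 61, B 0.
B is ranked last by the fewest voters, so B wins.

B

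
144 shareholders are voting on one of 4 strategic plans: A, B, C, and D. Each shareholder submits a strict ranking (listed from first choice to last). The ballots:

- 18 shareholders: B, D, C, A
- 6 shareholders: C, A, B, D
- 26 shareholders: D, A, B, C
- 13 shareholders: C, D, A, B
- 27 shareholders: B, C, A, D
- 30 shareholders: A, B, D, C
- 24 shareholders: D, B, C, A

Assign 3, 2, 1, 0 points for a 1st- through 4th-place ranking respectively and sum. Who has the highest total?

B

A: 18·0 + 6·2 + 26·2 + 13·1 + 27·1 + 30·3 + 24·0 = 194
B: 18·3 + 6·1 + 26·1 + 13·0 + 27·3 + 30·2 + 24·2 = 275
C: 18·1 + 6·3 + 26·0 + 13·3 + 27·2 + 30·0 + 24·1 = 153
D: 18·2 + 6·0 + 26·3 + 13·2 + 27·0 + 30·1 + 24·3 = 242
B has the highest Borda score (275).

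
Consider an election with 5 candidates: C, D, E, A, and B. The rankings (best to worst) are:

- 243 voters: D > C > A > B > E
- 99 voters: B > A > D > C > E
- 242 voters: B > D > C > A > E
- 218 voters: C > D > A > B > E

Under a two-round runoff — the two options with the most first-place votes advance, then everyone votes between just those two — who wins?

D

Round 1 first-place votes: C 218, D 243, E 0, A 0, B 341.
B and D advance.
Runoff: B is preferred to D by 341 voters; D by 461.
D wins the runoff.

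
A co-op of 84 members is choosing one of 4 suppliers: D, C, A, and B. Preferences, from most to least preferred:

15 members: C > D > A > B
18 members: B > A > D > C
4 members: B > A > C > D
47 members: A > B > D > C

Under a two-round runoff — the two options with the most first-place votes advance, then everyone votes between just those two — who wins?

A

Round 1 first-place votes: D 0, C 15, A 47, B 22.
A and B advance.
Runoff: A is preferred to B by 62 voters; B by 22.
A wins the runoff.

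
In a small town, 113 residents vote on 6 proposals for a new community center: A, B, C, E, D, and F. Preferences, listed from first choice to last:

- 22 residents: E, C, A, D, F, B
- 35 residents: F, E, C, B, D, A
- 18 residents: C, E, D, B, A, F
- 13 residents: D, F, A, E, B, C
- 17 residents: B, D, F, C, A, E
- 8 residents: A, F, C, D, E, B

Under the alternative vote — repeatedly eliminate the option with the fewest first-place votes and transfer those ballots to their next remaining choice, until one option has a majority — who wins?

F

Round 1: A 8, B 17, C 18, E 22, D 13, F 35. Eliminate A.
Round 2: B 17, C 18, E 22, D 13, F 43. Eliminate D.
Round 3: B 17, C 18, E 22, F 56. Eliminate B.
Round 4: C 18, E 22, F 73. F has a majority.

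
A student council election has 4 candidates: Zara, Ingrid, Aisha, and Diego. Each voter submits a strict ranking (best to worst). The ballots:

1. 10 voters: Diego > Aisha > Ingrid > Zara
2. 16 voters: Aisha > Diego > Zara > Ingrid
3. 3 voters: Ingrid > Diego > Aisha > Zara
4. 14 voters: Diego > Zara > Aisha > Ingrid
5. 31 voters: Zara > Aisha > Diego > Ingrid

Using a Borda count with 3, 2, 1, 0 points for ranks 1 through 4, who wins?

Zara: 10·0 + 16·1 + 3·0 + 14·2 + 31·3 = 137
Ingrid: 10·1 + 16·0 + 3·3 + 14·0 + 31·0 = 19
Aisha: 10·2 + 16·3 + 3·1 + 14·1 + 31·2 = 147
Diego: 10·3 + 16·2 + 3·2 + 14·3 + 31·1 = 141
Aisha has the highest Borda score (147).

Aisha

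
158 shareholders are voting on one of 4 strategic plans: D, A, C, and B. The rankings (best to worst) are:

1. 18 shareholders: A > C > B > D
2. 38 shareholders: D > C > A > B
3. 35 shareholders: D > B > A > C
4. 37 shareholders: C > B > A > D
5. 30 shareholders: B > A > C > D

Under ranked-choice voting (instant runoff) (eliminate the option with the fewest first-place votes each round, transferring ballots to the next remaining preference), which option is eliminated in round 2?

B

Round 1: D 73, A 18, C 37, B 30. Eliminate A.
Round 2: D 73, C 55, B 30. Eliminate B.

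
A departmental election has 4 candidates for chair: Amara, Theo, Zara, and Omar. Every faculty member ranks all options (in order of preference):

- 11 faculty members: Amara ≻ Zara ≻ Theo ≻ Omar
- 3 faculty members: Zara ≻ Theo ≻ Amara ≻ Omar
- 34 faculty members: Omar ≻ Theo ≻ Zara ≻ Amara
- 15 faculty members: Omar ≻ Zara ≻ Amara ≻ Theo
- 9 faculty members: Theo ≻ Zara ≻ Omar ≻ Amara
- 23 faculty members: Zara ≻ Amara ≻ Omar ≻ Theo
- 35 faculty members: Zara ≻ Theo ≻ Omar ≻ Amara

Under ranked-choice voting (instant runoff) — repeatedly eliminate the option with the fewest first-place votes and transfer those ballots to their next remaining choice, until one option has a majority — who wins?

Round 1: Amara 11, Theo 9, Zara 61, Omar 49. Eliminate Theo.
Round 2: Amara 11, Zara 70, Omar 49. Zara has a majority.

Zara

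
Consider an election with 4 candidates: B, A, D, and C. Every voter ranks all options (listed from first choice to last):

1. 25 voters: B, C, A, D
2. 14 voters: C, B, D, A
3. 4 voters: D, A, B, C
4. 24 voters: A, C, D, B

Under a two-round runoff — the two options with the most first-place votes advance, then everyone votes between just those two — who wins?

B

Round 1 first-place votes: B 25, A 24, D 4, C 14.
B and A advance.
Runoff: B is preferred to A by 39 voters; A by 28.
B wins the runoff.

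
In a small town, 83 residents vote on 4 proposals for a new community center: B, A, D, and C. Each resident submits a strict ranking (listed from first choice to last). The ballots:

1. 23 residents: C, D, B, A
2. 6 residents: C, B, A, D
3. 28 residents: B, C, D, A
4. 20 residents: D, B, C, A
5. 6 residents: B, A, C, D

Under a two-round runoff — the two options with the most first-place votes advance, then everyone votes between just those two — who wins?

Round 1 first-place votes: B 34, A 0, D 20, C 29.
B and C advance.
Runoff: B is preferred to C by 54 voters; C by 29.
B wins the runoff.

B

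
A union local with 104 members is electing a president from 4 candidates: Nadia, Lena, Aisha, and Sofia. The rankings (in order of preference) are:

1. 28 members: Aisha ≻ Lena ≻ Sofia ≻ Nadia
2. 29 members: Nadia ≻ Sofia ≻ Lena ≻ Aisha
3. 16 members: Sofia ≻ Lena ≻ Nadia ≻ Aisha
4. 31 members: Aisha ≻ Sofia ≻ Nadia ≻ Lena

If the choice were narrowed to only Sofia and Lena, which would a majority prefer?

Sofia

Voters preferring Sofia to Lena: 76; preferring Lena to Sofia: 28.
Sofia wins the head-to-head.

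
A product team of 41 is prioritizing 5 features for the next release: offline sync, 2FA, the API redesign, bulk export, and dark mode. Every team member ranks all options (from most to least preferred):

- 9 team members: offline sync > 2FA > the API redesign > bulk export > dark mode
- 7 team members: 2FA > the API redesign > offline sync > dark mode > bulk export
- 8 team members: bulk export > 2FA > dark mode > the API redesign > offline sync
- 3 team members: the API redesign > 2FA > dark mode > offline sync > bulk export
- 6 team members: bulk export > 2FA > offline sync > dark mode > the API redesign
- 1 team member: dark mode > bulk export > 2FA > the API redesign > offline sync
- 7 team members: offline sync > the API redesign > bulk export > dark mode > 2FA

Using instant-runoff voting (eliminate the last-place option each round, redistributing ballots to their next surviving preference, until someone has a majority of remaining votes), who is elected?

offline sync

Round 1: offline sync 16, 2FA 7, the API redesign 3, bulk export 14, dark mode 1. Eliminate dark mode.
Round 2: offline sync 16, 2FA 7, the API redesign 3, bulk export 15. Eliminate the API redesign.
Round 3: offline sync 16, 2FA 10, bulk export 15. Eliminate 2FA.
Round 4: offline sync 26, bulk export 15. Offline sync has a majority.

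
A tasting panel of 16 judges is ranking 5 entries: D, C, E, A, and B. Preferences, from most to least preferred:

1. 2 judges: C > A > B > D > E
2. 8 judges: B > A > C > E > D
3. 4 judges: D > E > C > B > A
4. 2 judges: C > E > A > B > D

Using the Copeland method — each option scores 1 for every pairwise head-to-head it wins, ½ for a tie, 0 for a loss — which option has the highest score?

D: loses to C, E, A, and B → score 0.
C: beats D and E; ties A and B → score 3.
E: beats D; loses to C, A, and B → score 1.
A: beats D and E; ties C; loses to B → score 2.5.
B: beats D, E, and A; ties C → score 3.5.
B has the best pairwise record.

B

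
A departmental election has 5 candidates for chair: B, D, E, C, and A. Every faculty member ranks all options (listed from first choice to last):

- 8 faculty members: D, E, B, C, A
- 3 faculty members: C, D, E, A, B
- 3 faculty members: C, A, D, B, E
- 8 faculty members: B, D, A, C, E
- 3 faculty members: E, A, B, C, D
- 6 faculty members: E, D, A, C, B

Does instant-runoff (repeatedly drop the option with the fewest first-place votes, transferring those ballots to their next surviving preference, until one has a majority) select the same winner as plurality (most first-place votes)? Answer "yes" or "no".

no

Instant-runoff — R1 B 8, D 8, E 9, C 6, A 0 (A out); R2 B 8, D 8, E 9, C 6 (C out); R3 B 8, D 14, E 9 (B out); R4 D 22, E 9 (D winner). Winner: D.
Plurality — first-place votes: B 8, D 8, E 9, C 6, A 0. Winner: E.
The two methods disagree.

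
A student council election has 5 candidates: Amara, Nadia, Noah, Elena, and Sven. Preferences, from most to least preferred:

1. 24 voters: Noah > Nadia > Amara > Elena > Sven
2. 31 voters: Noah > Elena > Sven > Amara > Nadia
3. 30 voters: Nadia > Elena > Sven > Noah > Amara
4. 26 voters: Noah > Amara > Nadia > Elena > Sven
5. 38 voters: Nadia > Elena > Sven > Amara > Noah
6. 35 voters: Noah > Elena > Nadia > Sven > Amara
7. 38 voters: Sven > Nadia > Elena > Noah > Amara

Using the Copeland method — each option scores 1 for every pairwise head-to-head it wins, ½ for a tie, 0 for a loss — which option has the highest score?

Noah

Amara: loses to Nadia, Noah, Elena, and Sven → score 0.
Nadia: beats Amara, Elena, and Sven; loses to Noah → score 3.
Noah: beats Amara, Nadia, Elena, and Sven → score 4.
Elena: beats Amara and Sven; loses to Nadia and Noah → score 2.
Sven: beats Amara; loses to Nadia, Noah, and Elena → score 1.
Noah has the best pairwise record.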